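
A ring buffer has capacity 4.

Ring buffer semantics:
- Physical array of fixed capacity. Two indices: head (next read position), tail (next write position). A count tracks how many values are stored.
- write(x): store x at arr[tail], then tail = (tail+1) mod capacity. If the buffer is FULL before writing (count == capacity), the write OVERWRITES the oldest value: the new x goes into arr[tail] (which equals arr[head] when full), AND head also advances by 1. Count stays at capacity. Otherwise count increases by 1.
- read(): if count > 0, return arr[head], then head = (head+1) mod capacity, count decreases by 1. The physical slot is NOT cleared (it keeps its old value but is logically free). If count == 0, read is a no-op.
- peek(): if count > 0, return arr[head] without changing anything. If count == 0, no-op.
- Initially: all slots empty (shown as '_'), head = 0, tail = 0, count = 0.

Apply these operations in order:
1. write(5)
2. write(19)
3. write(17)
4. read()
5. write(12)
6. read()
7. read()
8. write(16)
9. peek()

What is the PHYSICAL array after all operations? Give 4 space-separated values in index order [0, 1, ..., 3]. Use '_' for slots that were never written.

After op 1 (write(5)): arr=[5 _ _ _] head=0 tail=1 count=1
After op 2 (write(19)): arr=[5 19 _ _] head=0 tail=2 count=2
After op 3 (write(17)): arr=[5 19 17 _] head=0 tail=3 count=3
After op 4 (read()): arr=[5 19 17 _] head=1 tail=3 count=2
After op 5 (write(12)): arr=[5 19 17 12] head=1 tail=0 count=3
After op 6 (read()): arr=[5 19 17 12] head=2 tail=0 count=2
After op 7 (read()): arr=[5 19 17 12] head=3 tail=0 count=1
After op 8 (write(16)): arr=[16 19 17 12] head=3 tail=1 count=2
After op 9 (peek()): arr=[16 19 17 12] head=3 tail=1 count=2

Answer: 16 19 17 12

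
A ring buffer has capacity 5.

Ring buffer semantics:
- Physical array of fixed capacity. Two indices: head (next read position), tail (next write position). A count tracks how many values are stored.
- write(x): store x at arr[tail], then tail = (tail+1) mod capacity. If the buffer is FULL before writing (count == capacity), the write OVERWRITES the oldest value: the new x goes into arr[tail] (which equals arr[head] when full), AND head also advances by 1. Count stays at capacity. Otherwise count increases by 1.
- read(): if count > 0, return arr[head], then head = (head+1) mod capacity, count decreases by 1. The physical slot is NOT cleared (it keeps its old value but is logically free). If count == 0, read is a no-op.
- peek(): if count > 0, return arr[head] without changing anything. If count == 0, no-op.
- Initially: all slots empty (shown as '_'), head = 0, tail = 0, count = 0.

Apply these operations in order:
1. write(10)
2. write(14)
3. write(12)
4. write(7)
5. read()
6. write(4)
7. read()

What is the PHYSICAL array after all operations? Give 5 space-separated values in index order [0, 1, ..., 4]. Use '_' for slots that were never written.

Answer: 10 14 12 7 4

Derivation:
After op 1 (write(10)): arr=[10 _ _ _ _] head=0 tail=1 count=1
After op 2 (write(14)): arr=[10 14 _ _ _] head=0 tail=2 count=2
After op 3 (write(12)): arr=[10 14 12 _ _] head=0 tail=3 count=3
After op 4 (write(7)): arr=[10 14 12 7 _] head=0 tail=4 count=4
After op 5 (read()): arr=[10 14 12 7 _] head=1 tail=4 count=3
After op 6 (write(4)): arr=[10 14 12 7 4] head=1 tail=0 count=4
After op 7 (read()): arr=[10 14 12 7 4] head=2 tail=0 count=3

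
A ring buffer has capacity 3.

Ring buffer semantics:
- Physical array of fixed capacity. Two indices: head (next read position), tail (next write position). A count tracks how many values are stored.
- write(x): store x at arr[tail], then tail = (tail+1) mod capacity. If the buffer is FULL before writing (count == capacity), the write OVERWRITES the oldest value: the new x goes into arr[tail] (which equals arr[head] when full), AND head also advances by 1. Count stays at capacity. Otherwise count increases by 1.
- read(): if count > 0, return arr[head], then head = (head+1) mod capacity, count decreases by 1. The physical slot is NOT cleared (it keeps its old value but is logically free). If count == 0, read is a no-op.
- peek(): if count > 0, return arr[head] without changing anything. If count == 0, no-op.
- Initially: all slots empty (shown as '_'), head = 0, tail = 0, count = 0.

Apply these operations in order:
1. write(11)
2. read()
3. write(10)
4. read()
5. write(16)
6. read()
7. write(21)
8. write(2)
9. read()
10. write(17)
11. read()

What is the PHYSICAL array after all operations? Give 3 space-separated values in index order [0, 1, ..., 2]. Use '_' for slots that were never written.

Answer: 21 2 17

Derivation:
After op 1 (write(11)): arr=[11 _ _] head=0 tail=1 count=1
After op 2 (read()): arr=[11 _ _] head=1 tail=1 count=0
After op 3 (write(10)): arr=[11 10 _] head=1 tail=2 count=1
After op 4 (read()): arr=[11 10 _] head=2 tail=2 count=0
After op 5 (write(16)): arr=[11 10 16] head=2 tail=0 count=1
After op 6 (read()): arr=[11 10 16] head=0 tail=0 count=0
After op 7 (write(21)): arr=[21 10 16] head=0 tail=1 count=1
After op 8 (write(2)): arr=[21 2 16] head=0 tail=2 count=2
After op 9 (read()): arr=[21 2 16] head=1 tail=2 count=1
After op 10 (write(17)): arr=[21 2 17] head=1 tail=0 count=2
After op 11 (read()): arr=[21 2 17] head=2 tail=0 count=1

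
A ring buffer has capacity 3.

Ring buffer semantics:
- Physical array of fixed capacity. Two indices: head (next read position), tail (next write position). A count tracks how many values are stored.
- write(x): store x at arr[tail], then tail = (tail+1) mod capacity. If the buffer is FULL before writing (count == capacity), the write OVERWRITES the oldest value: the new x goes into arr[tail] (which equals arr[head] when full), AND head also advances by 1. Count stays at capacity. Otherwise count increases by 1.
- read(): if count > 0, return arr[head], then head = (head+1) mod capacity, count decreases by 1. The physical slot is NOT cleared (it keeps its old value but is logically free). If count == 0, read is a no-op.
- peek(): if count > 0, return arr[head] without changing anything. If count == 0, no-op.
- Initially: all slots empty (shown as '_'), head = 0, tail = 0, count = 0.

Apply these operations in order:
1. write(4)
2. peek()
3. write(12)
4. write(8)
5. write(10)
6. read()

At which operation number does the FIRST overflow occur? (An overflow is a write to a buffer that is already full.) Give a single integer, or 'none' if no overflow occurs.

Answer: 5

Derivation:
After op 1 (write(4)): arr=[4 _ _] head=0 tail=1 count=1
After op 2 (peek()): arr=[4 _ _] head=0 tail=1 count=1
After op 3 (write(12)): arr=[4 12 _] head=0 tail=2 count=2
After op 4 (write(8)): arr=[4 12 8] head=0 tail=0 count=3
After op 5 (write(10)): arr=[10 12 8] head=1 tail=1 count=3
After op 6 (read()): arr=[10 12 8] head=2 tail=1 count=2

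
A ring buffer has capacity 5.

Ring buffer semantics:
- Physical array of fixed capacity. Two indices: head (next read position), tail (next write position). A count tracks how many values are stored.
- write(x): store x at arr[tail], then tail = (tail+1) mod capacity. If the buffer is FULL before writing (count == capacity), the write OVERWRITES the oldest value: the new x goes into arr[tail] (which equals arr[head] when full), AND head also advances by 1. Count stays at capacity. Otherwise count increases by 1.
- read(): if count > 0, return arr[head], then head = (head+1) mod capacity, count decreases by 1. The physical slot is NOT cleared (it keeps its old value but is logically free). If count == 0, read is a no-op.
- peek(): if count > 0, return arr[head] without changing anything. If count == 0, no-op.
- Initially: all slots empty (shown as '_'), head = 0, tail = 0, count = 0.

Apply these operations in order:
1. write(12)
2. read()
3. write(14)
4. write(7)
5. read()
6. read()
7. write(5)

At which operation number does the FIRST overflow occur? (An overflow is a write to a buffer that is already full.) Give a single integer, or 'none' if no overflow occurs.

After op 1 (write(12)): arr=[12 _ _ _ _] head=0 tail=1 count=1
After op 2 (read()): arr=[12 _ _ _ _] head=1 tail=1 count=0
After op 3 (write(14)): arr=[12 14 _ _ _] head=1 tail=2 count=1
After op 4 (write(7)): arr=[12 14 7 _ _] head=1 tail=3 count=2
After op 5 (read()): arr=[12 14 7 _ _] head=2 tail=3 count=1
After op 6 (read()): arr=[12 14 7 _ _] head=3 tail=3 count=0
After op 7 (write(5)): arr=[12 14 7 5 _] head=3 tail=4 count=1

Answer: none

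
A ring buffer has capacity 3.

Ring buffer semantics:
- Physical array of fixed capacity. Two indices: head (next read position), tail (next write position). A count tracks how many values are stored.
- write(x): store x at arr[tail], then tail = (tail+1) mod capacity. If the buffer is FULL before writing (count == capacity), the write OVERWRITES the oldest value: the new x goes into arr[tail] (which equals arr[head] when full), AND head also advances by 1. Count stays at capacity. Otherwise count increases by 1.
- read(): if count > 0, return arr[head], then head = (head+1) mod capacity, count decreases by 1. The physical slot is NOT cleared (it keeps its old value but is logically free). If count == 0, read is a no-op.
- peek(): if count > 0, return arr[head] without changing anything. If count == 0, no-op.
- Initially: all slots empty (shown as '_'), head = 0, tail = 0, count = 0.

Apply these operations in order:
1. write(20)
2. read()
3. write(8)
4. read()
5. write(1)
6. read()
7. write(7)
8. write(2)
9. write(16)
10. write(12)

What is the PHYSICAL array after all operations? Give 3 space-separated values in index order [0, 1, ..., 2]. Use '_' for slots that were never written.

After op 1 (write(20)): arr=[20 _ _] head=0 tail=1 count=1
After op 2 (read()): arr=[20 _ _] head=1 tail=1 count=0
After op 3 (write(8)): arr=[20 8 _] head=1 tail=2 count=1
After op 4 (read()): arr=[20 8 _] head=2 tail=2 count=0
After op 5 (write(1)): arr=[20 8 1] head=2 tail=0 count=1
After op 6 (read()): arr=[20 8 1] head=0 tail=0 count=0
After op 7 (write(7)): arr=[7 8 1] head=0 tail=1 count=1
After op 8 (write(2)): arr=[7 2 1] head=0 tail=2 count=2
After op 9 (write(16)): arr=[7 2 16] head=0 tail=0 count=3
After op 10 (write(12)): arr=[12 2 16] head=1 tail=1 count=3

Answer: 12 2 16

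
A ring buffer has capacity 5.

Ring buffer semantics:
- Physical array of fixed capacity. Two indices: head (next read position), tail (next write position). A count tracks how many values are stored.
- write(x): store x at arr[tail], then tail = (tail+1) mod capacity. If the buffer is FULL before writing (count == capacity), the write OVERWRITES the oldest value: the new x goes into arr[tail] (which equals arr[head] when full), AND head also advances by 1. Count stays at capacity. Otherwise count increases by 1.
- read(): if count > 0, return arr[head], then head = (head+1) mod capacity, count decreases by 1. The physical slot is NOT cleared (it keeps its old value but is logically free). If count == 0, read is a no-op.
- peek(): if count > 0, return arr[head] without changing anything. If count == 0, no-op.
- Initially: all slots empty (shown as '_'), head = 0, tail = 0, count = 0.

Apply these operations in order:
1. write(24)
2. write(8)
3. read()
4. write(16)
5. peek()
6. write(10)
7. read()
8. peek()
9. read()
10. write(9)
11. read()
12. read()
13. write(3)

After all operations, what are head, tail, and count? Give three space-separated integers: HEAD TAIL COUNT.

After op 1 (write(24)): arr=[24 _ _ _ _] head=0 tail=1 count=1
After op 2 (write(8)): arr=[24 8 _ _ _] head=0 tail=2 count=2
After op 3 (read()): arr=[24 8 _ _ _] head=1 tail=2 count=1
After op 4 (write(16)): arr=[24 8 16 _ _] head=1 tail=3 count=2
After op 5 (peek()): arr=[24 8 16 _ _] head=1 tail=3 count=2
After op 6 (write(10)): arr=[24 8 16 10 _] head=1 tail=4 count=3
After op 7 (read()): arr=[24 8 16 10 _] head=2 tail=4 count=2
After op 8 (peek()): arr=[24 8 16 10 _] head=2 tail=4 count=2
After op 9 (read()): arr=[24 8 16 10 _] head=3 tail=4 count=1
After op 10 (write(9)): arr=[24 8 16 10 9] head=3 tail=0 count=2
After op 11 (read()): arr=[24 8 16 10 9] head=4 tail=0 count=1
After op 12 (read()): arr=[24 8 16 10 9] head=0 tail=0 count=0
After op 13 (write(3)): arr=[3 8 16 10 9] head=0 tail=1 count=1

Answer: 0 1 1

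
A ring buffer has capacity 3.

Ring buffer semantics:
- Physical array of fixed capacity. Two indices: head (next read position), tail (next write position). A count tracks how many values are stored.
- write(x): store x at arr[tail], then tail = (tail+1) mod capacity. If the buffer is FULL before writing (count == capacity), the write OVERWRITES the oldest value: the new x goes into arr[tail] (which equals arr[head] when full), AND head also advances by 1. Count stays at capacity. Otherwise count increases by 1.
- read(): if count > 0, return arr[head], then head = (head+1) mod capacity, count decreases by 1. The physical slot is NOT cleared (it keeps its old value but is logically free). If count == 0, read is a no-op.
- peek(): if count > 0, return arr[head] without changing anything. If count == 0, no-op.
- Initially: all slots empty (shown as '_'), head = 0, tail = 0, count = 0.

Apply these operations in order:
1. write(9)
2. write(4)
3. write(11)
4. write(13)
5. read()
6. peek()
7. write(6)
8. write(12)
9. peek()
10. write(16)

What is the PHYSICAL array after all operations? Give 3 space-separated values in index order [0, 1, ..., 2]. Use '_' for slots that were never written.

Answer: 16 6 12

Derivation:
After op 1 (write(9)): arr=[9 _ _] head=0 tail=1 count=1
After op 2 (write(4)): arr=[9 4 _] head=0 tail=2 count=2
After op 3 (write(11)): arr=[9 4 11] head=0 tail=0 count=3
After op 4 (write(13)): arr=[13 4 11] head=1 tail=1 count=3
After op 5 (read()): arr=[13 4 11] head=2 tail=1 count=2
After op 6 (peek()): arr=[13 4 11] head=2 tail=1 count=2
After op 7 (write(6)): arr=[13 6 11] head=2 tail=2 count=3
After op 8 (write(12)): arr=[13 6 12] head=0 tail=0 count=3
After op 9 (peek()): arr=[13 6 12] head=0 tail=0 count=3
After op 10 (write(16)): arr=[16 6 12] head=1 tail=1 count=3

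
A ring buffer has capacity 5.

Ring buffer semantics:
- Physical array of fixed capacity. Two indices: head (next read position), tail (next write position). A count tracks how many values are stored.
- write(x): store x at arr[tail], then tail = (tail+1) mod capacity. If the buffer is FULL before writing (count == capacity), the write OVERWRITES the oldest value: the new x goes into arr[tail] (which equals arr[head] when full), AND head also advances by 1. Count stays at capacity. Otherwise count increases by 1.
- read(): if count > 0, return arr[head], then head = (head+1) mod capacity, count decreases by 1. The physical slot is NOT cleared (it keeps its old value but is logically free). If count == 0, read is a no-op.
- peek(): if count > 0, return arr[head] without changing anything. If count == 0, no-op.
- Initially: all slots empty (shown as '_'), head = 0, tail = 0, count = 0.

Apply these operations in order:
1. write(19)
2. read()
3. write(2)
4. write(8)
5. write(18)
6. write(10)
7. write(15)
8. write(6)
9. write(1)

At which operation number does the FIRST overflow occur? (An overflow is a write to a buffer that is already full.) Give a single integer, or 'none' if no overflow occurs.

After op 1 (write(19)): arr=[19 _ _ _ _] head=0 tail=1 count=1
After op 2 (read()): arr=[19 _ _ _ _] head=1 tail=1 count=0
After op 3 (write(2)): arr=[19 2 _ _ _] head=1 tail=2 count=1
After op 4 (write(8)): arr=[19 2 8 _ _] head=1 tail=3 count=2
After op 5 (write(18)): arr=[19 2 8 18 _] head=1 tail=4 count=3
After op 6 (write(10)): arr=[19 2 8 18 10] head=1 tail=0 count=4
After op 7 (write(15)): arr=[15 2 8 18 10] head=1 tail=1 count=5
After op 8 (write(6)): arr=[15 6 8 18 10] head=2 tail=2 count=5
After op 9 (write(1)): arr=[15 6 1 18 10] head=3 tail=3 count=5

Answer: 8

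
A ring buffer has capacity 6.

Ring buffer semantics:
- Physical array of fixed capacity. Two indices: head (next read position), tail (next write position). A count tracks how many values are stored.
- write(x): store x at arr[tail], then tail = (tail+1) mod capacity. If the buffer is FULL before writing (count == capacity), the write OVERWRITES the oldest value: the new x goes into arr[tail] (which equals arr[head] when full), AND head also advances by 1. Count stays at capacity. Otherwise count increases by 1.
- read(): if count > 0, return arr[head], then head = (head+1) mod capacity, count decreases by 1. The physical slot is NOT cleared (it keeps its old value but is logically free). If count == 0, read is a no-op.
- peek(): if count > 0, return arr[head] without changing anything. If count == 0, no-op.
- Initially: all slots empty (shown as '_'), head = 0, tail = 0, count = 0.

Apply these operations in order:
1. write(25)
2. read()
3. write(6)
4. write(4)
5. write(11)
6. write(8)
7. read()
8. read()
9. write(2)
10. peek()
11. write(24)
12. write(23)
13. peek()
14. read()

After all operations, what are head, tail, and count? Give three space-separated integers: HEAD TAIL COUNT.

Answer: 4 2 4

Derivation:
After op 1 (write(25)): arr=[25 _ _ _ _ _] head=0 tail=1 count=1
After op 2 (read()): arr=[25 _ _ _ _ _] head=1 tail=1 count=0
After op 3 (write(6)): arr=[25 6 _ _ _ _] head=1 tail=2 count=1
After op 4 (write(4)): arr=[25 6 4 _ _ _] head=1 tail=3 count=2
After op 5 (write(11)): arr=[25 6 4 11 _ _] head=1 tail=4 count=3
After op 6 (write(8)): arr=[25 6 4 11 8 _] head=1 tail=5 count=4
After op 7 (read()): arr=[25 6 4 11 8 _] head=2 tail=5 count=3
After op 8 (read()): arr=[25 6 4 11 8 _] head=3 tail=5 count=2
After op 9 (write(2)): arr=[25 6 4 11 8 2] head=3 tail=0 count=3
After op 10 (peek()): arr=[25 6 4 11 8 2] head=3 tail=0 count=3
After op 11 (write(24)): arr=[24 6 4 11 8 2] head=3 tail=1 count=4
After op 12 (write(23)): arr=[24 23 4 11 8 2] head=3 tail=2 count=5
After op 13 (peek()): arr=[24 23 4 11 8 2] head=3 tail=2 count=5
After op 14 (read()): arr=[24 23 4 11 8 2] head=4 tail=2 count=4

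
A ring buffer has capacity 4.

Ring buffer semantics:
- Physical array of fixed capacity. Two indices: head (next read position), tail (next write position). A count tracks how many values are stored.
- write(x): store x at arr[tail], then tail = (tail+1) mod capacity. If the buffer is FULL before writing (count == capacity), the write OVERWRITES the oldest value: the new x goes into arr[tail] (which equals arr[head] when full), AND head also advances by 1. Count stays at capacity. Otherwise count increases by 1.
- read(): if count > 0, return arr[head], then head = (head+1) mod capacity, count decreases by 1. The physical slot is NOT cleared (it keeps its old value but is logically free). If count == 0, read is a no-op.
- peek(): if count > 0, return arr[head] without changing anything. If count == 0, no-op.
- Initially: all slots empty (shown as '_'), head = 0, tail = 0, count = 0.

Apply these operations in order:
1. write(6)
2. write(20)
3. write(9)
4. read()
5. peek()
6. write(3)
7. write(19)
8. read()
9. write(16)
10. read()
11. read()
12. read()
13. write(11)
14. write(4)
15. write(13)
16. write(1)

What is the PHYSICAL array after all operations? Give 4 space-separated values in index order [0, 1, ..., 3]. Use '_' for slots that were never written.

Answer: 13 1 11 4

Derivation:
After op 1 (write(6)): arr=[6 _ _ _] head=0 tail=1 count=1
After op 2 (write(20)): arr=[6 20 _ _] head=0 tail=2 count=2
After op 3 (write(9)): arr=[6 20 9 _] head=0 tail=3 count=3
After op 4 (read()): arr=[6 20 9 _] head=1 tail=3 count=2
After op 5 (peek()): arr=[6 20 9 _] head=1 tail=3 count=2
After op 6 (write(3)): arr=[6 20 9 3] head=1 tail=0 count=3
After op 7 (write(19)): arr=[19 20 9 3] head=1 tail=1 count=4
After op 8 (read()): arr=[19 20 9 3] head=2 tail=1 count=3
After op 9 (write(16)): arr=[19 16 9 3] head=2 tail=2 count=4
After op 10 (read()): arr=[19 16 9 3] head=3 tail=2 count=3
After op 11 (read()): arr=[19 16 9 3] head=0 tail=2 count=2
After op 12 (read()): arr=[19 16 9 3] head=1 tail=2 count=1
After op 13 (write(11)): arr=[19 16 11 3] head=1 tail=3 count=2
After op 14 (write(4)): arr=[19 16 11 4] head=1 tail=0 count=3
After op 15 (write(13)): arr=[13 16 11 4] head=1 tail=1 count=4
After op 16 (write(1)): arr=[13 1 11 4] head=2 tail=2 count=4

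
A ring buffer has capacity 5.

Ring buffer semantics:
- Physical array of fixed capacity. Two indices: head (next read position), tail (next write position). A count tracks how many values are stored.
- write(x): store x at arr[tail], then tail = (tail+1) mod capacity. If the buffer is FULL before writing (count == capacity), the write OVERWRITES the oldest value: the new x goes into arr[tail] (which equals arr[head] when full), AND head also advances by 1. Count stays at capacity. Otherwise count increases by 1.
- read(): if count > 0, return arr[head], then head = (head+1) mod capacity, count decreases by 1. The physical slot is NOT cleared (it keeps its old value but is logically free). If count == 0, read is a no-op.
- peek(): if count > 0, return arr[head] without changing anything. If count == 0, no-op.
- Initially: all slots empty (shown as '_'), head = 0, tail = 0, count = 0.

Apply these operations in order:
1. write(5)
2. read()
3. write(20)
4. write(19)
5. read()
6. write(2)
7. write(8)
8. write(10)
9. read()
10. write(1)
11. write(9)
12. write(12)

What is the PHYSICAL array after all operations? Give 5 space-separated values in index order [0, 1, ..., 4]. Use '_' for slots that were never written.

After op 1 (write(5)): arr=[5 _ _ _ _] head=0 tail=1 count=1
After op 2 (read()): arr=[5 _ _ _ _] head=1 tail=1 count=0
After op 3 (write(20)): arr=[5 20 _ _ _] head=1 tail=2 count=1
After op 4 (write(19)): arr=[5 20 19 _ _] head=1 tail=3 count=2
After op 5 (read()): arr=[5 20 19 _ _] head=2 tail=3 count=1
After op 6 (write(2)): arr=[5 20 19 2 _] head=2 tail=4 count=2
After op 7 (write(8)): arr=[5 20 19 2 8] head=2 tail=0 count=3
After op 8 (write(10)): arr=[10 20 19 2 8] head=2 tail=1 count=4
After op 9 (read()): arr=[10 20 19 2 8] head=3 tail=1 count=3
After op 10 (write(1)): arr=[10 1 19 2 8] head=3 tail=2 count=4
After op 11 (write(9)): arr=[10 1 9 2 8] head=3 tail=3 count=5
After op 12 (write(12)): arr=[10 1 9 12 8] head=4 tail=4 count=5

Answer: 10 1 9 12 8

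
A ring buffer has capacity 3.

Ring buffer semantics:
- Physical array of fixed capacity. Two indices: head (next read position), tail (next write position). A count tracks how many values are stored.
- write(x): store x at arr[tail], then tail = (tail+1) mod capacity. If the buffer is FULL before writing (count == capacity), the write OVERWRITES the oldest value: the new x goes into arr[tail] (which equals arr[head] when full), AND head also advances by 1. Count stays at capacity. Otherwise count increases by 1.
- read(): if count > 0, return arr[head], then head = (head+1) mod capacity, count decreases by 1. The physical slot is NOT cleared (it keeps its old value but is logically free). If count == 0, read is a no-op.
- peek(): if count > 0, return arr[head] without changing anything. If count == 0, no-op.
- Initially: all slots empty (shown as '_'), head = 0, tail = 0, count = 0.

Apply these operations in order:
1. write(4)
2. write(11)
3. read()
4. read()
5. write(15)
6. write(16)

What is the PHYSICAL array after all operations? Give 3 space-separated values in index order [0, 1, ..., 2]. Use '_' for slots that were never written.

Answer: 16 11 15

Derivation:
After op 1 (write(4)): arr=[4 _ _] head=0 tail=1 count=1
After op 2 (write(11)): arr=[4 11 _] head=0 tail=2 count=2
After op 3 (read()): arr=[4 11 _] head=1 tail=2 count=1
After op 4 (read()): arr=[4 11 _] head=2 tail=2 count=0
After op 5 (write(15)): arr=[4 11 15] head=2 tail=0 count=1
After op 6 (write(16)): arr=[16 11 15] head=2 tail=1 count=2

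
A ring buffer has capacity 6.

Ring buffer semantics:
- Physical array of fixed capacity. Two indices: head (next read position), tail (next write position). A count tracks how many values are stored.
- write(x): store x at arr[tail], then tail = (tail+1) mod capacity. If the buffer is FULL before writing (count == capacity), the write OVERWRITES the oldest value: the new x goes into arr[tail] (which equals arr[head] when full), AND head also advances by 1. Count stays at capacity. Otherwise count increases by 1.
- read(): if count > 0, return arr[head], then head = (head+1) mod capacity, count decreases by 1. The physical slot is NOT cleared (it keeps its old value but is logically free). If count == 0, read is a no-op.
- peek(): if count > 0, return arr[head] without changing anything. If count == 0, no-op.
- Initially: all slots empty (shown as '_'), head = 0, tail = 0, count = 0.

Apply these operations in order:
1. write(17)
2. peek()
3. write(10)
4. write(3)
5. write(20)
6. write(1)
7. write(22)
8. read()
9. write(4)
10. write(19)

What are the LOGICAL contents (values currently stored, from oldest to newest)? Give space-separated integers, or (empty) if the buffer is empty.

Answer: 3 20 1 22 4 19

Derivation:
After op 1 (write(17)): arr=[17 _ _ _ _ _] head=0 tail=1 count=1
After op 2 (peek()): arr=[17 _ _ _ _ _] head=0 tail=1 count=1
After op 3 (write(10)): arr=[17 10 _ _ _ _] head=0 tail=2 count=2
After op 4 (write(3)): arr=[17 10 3 _ _ _] head=0 tail=3 count=3
After op 5 (write(20)): arr=[17 10 3 20 _ _] head=0 tail=4 count=4
After op 6 (write(1)): arr=[17 10 3 20 1 _] head=0 tail=5 count=5
After op 7 (write(22)): arr=[17 10 3 20 1 22] head=0 tail=0 count=6
After op 8 (read()): arr=[17 10 3 20 1 22] head=1 tail=0 count=5
After op 9 (write(4)): arr=[4 10 3 20 1 22] head=1 tail=1 count=6
After op 10 (write(19)): arr=[4 19 3 20 1 22] head=2 tail=2 count=6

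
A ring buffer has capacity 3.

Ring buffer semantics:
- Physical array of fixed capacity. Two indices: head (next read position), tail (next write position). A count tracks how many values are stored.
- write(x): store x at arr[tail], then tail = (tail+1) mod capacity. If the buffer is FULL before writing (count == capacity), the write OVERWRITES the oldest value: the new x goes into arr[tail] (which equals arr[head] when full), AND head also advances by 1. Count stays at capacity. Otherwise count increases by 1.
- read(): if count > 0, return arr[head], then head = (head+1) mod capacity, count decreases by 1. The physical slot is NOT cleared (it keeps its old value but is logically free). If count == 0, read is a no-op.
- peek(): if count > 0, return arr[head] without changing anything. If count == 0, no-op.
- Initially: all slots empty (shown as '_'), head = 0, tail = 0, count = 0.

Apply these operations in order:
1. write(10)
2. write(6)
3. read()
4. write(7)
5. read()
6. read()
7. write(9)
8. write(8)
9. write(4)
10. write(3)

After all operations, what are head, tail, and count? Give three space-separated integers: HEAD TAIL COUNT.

After op 1 (write(10)): arr=[10 _ _] head=0 tail=1 count=1
After op 2 (write(6)): arr=[10 6 _] head=0 tail=2 count=2
After op 3 (read()): arr=[10 6 _] head=1 tail=2 count=1
After op 4 (write(7)): arr=[10 6 7] head=1 tail=0 count=2
After op 5 (read()): arr=[10 6 7] head=2 tail=0 count=1
After op 6 (read()): arr=[10 6 7] head=0 tail=0 count=0
After op 7 (write(9)): arr=[9 6 7] head=0 tail=1 count=1
After op 8 (write(8)): arr=[9 8 7] head=0 tail=2 count=2
After op 9 (write(4)): arr=[9 8 4] head=0 tail=0 count=3
After op 10 (write(3)): arr=[3 8 4] head=1 tail=1 count=3

Answer: 1 1 3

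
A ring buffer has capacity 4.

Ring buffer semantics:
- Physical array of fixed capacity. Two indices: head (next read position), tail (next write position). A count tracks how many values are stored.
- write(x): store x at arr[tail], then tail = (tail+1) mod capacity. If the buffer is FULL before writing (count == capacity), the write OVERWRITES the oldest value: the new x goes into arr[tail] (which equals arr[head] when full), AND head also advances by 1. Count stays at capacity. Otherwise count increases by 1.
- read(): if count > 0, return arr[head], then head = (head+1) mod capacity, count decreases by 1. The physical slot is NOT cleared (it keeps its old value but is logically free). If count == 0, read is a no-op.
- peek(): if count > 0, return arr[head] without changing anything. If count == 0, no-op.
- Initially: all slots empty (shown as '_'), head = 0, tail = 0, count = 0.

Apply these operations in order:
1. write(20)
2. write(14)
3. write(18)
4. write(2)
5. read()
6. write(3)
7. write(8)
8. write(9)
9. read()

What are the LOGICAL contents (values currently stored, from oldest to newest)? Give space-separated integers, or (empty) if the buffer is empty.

Answer: 3 8 9

Derivation:
After op 1 (write(20)): arr=[20 _ _ _] head=0 tail=1 count=1
After op 2 (write(14)): arr=[20 14 _ _] head=0 tail=2 count=2
After op 3 (write(18)): arr=[20 14 18 _] head=0 tail=3 count=3
After op 4 (write(2)): arr=[20 14 18 2] head=0 tail=0 count=4
After op 5 (read()): arr=[20 14 18 2] head=1 tail=0 count=3
After op 6 (write(3)): arr=[3 14 18 2] head=1 tail=1 count=4
After op 7 (write(8)): arr=[3 8 18 2] head=2 tail=2 count=4
After op 8 (write(9)): arr=[3 8 9 2] head=3 tail=3 count=4
After op 9 (read()): arr=[3 8 9 2] head=0 tail=3 count=3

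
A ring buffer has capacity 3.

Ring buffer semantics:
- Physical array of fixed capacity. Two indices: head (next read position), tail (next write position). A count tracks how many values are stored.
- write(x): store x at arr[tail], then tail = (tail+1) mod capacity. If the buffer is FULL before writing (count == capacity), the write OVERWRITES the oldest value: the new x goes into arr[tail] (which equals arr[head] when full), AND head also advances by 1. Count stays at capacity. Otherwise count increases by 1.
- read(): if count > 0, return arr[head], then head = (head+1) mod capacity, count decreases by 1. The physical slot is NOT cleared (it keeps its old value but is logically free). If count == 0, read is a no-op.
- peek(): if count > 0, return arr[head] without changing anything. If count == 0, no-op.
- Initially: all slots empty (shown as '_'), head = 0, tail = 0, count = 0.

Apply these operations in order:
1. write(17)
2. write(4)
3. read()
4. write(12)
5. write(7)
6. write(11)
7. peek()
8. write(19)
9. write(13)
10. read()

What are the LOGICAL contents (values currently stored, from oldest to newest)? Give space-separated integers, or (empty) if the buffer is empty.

After op 1 (write(17)): arr=[17 _ _] head=0 tail=1 count=1
After op 2 (write(4)): arr=[17 4 _] head=0 tail=2 count=2
After op 3 (read()): arr=[17 4 _] head=1 tail=2 count=1
After op 4 (write(12)): arr=[17 4 12] head=1 tail=0 count=2
After op 5 (write(7)): arr=[7 4 12] head=1 tail=1 count=3
After op 6 (write(11)): arr=[7 11 12] head=2 tail=2 count=3
After op 7 (peek()): arr=[7 11 12] head=2 tail=2 count=3
After op 8 (write(19)): arr=[7 11 19] head=0 tail=0 count=3
After op 9 (write(13)): arr=[13 11 19] head=1 tail=1 count=3
After op 10 (read()): arr=[13 11 19] head=2 tail=1 count=2

Answer: 19 13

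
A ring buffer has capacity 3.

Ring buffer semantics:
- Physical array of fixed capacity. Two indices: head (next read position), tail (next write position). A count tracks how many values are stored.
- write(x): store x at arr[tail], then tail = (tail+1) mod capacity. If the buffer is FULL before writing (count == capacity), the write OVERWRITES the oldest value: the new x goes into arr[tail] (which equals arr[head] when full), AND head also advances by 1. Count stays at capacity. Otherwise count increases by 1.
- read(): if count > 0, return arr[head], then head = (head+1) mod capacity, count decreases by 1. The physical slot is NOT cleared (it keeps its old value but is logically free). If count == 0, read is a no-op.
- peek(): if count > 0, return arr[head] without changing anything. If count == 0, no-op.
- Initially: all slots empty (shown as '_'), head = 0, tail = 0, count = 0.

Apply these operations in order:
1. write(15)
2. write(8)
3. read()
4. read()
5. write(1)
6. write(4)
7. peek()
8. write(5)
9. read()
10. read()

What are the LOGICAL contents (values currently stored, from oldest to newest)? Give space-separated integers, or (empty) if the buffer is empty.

After op 1 (write(15)): arr=[15 _ _] head=0 tail=1 count=1
After op 2 (write(8)): arr=[15 8 _] head=0 tail=2 count=2
After op 3 (read()): arr=[15 8 _] head=1 tail=2 count=1
After op 4 (read()): arr=[15 8 _] head=2 tail=2 count=0
After op 5 (write(1)): arr=[15 8 1] head=2 tail=0 count=1
After op 6 (write(4)): arr=[4 8 1] head=2 tail=1 count=2
After op 7 (peek()): arr=[4 8 1] head=2 tail=1 count=2
After op 8 (write(5)): arr=[4 5 1] head=2 tail=2 count=3
After op 9 (read()): arr=[4 5 1] head=0 tail=2 count=2
After op 10 (read()): arr=[4 5 1] head=1 tail=2 count=1

Answer: 5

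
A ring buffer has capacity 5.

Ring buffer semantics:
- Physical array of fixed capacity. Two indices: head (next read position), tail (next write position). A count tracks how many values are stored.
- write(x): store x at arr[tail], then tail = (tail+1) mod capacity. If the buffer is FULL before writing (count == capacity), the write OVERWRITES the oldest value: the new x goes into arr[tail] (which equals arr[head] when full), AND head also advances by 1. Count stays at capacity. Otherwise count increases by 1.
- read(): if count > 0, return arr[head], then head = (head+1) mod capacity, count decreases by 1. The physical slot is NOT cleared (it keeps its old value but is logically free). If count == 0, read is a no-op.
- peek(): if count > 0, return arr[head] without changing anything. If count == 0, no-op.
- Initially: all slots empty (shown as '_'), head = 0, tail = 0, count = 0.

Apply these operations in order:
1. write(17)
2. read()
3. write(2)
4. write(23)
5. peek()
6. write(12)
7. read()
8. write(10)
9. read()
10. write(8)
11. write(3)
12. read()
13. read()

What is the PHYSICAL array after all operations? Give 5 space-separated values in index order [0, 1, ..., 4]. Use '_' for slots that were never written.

After op 1 (write(17)): arr=[17 _ _ _ _] head=0 tail=1 count=1
After op 2 (read()): arr=[17 _ _ _ _] head=1 tail=1 count=0
After op 3 (write(2)): arr=[17 2 _ _ _] head=1 tail=2 count=1
After op 4 (write(23)): arr=[17 2 23 _ _] head=1 tail=3 count=2
After op 5 (peek()): arr=[17 2 23 _ _] head=1 tail=3 count=2
After op 6 (write(12)): arr=[17 2 23 12 _] head=1 tail=4 count=3
After op 7 (read()): arr=[17 2 23 12 _] head=2 tail=4 count=2
After op 8 (write(10)): arr=[17 2 23 12 10] head=2 tail=0 count=3
After op 9 (read()): arr=[17 2 23 12 10] head=3 tail=0 count=2
After op 10 (write(8)): arr=[8 2 23 12 10] head=3 tail=1 count=3
After op 11 (write(3)): arr=[8 3 23 12 10] head=3 tail=2 count=4
After op 12 (read()): arr=[8 3 23 12 10] head=4 tail=2 count=3
After op 13 (read()): arr=[8 3 23 12 10] head=0 tail=2 count=2

Answer: 8 3 23 12 10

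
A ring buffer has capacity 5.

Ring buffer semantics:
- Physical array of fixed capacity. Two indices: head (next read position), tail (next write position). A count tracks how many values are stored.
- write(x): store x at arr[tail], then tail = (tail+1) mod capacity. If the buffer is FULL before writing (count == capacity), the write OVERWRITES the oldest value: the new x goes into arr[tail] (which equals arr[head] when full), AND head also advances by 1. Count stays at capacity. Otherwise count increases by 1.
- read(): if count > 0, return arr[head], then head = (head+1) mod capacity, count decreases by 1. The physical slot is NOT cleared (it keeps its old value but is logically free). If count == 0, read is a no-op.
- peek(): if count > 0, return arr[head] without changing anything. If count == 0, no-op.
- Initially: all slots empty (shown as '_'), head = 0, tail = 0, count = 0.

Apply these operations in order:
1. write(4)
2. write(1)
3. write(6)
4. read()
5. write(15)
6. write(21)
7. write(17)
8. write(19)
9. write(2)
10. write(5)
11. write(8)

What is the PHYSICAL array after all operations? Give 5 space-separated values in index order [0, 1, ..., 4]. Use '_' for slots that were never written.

After op 1 (write(4)): arr=[4 _ _ _ _] head=0 tail=1 count=1
After op 2 (write(1)): arr=[4 1 _ _ _] head=0 tail=2 count=2
After op 3 (write(6)): arr=[4 1 6 _ _] head=0 tail=3 count=3
After op 4 (read()): arr=[4 1 6 _ _] head=1 tail=3 count=2
After op 5 (write(15)): arr=[4 1 6 15 _] head=1 tail=4 count=3
After op 6 (write(21)): arr=[4 1 6 15 21] head=1 tail=0 count=4
After op 7 (write(17)): arr=[17 1 6 15 21] head=1 tail=1 count=5
After op 8 (write(19)): arr=[17 19 6 15 21] head=2 tail=2 count=5
After op 9 (write(2)): arr=[17 19 2 15 21] head=3 tail=3 count=5
After op 10 (write(5)): arr=[17 19 2 5 21] head=4 tail=4 count=5
After op 11 (write(8)): arr=[17 19 2 5 8] head=0 tail=0 count=5

Answer: 17 19 2 5 8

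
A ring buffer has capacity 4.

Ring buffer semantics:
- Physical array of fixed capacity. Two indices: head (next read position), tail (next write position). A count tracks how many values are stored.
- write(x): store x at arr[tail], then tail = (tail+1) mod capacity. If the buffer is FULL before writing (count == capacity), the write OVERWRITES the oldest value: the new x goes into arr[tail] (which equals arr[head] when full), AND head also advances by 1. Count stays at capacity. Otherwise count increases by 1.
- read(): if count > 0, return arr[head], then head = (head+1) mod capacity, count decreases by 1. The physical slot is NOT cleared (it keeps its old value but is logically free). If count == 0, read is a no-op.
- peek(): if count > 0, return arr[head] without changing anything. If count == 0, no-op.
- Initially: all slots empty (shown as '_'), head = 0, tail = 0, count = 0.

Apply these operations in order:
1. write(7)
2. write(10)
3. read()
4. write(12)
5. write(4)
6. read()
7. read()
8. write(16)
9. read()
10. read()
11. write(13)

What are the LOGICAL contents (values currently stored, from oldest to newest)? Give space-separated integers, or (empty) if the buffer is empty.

Answer: 13

Derivation:
After op 1 (write(7)): arr=[7 _ _ _] head=0 tail=1 count=1
After op 2 (write(10)): arr=[7 10 _ _] head=0 tail=2 count=2
After op 3 (read()): arr=[7 10 _ _] head=1 tail=2 count=1
After op 4 (write(12)): arr=[7 10 12 _] head=1 tail=3 count=2
After op 5 (write(4)): arr=[7 10 12 4] head=1 tail=0 count=3
After op 6 (read()): arr=[7 10 12 4] head=2 tail=0 count=2
After op 7 (read()): arr=[7 10 12 4] head=3 tail=0 count=1
After op 8 (write(16)): arr=[16 10 12 4] head=3 tail=1 count=2
After op 9 (read()): arr=[16 10 12 4] head=0 tail=1 count=1
After op 10 (read()): arr=[16 10 12 4] head=1 tail=1 count=0
After op 11 (write(13)): arr=[16 13 12 4] head=1 tail=2 count=1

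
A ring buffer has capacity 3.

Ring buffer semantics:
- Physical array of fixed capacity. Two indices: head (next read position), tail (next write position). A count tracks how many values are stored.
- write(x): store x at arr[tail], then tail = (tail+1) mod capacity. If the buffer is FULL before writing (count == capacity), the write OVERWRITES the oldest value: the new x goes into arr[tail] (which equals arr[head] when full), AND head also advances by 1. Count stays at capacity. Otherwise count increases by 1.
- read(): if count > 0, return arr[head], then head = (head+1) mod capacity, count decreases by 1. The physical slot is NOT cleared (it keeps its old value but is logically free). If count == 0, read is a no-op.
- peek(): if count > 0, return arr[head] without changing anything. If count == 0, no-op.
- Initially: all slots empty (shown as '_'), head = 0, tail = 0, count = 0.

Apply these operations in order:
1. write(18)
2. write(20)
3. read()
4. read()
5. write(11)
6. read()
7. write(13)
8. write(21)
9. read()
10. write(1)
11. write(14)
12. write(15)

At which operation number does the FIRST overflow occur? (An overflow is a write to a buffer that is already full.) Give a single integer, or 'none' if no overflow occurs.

Answer: 12

Derivation:
After op 1 (write(18)): arr=[18 _ _] head=0 tail=1 count=1
After op 2 (write(20)): arr=[18 20 _] head=0 tail=2 count=2
After op 3 (read()): arr=[18 20 _] head=1 tail=2 count=1
After op 4 (read()): arr=[18 20 _] head=2 tail=2 count=0
After op 5 (write(11)): arr=[18 20 11] head=2 tail=0 count=1
After op 6 (read()): arr=[18 20 11] head=0 tail=0 count=0
After op 7 (write(13)): arr=[13 20 11] head=0 tail=1 count=1
After op 8 (write(21)): arr=[13 21 11] head=0 tail=2 count=2
After op 9 (read()): arr=[13 21 11] head=1 tail=2 count=1
After op 10 (write(1)): arr=[13 21 1] head=1 tail=0 count=2
After op 11 (write(14)): arr=[14 21 1] head=1 tail=1 count=3
After op 12 (write(15)): arr=[14 15 1] head=2 tail=2 count=3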